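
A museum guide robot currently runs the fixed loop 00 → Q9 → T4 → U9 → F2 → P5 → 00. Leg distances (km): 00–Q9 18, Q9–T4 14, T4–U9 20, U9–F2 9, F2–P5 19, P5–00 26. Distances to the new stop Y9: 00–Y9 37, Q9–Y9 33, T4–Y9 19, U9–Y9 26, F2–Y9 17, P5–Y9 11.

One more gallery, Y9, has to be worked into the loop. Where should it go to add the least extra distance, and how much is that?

Minimum extra distance: 9 km, inserting Y9 between F2 and P5.

Insertion cost between consecutive stops i–j is d(i,Y9) + d(Y9,j) − d(i,j):
  between 00 and Q9: 37 + 33 − 18 = 52
  between Q9 and T4: 33 + 19 − 14 = 38
  between T4 and U9: 19 + 26 − 20 = 25
  between U9 and F2: 26 + 17 − 9 = 34
  between F2 and P5: 17 + 11 − 19 = 9
  between P5 and 00: 11 + 37 − 26 = 22
Cheapest insertion is between F2 and P5, adding 9.
New total = 106 + 9 = 115.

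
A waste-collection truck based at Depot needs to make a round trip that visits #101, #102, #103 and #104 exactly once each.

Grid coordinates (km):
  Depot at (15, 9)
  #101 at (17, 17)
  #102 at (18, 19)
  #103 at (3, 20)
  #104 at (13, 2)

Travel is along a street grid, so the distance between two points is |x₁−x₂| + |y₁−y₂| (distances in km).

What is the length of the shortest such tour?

Shortest round trip = 66 km.

There are 12 distinct closed tours to check (reversals are equivalent).
Depot - #101 - #102 - #103 - #104 - Depot: 10+3+16+28+9 = 66
Depot - #101 - #102 - #104 - #103 - Depot: 10+3+22+28+23 = 86
Depot - #101 - #103 - #102 - #104 - Depot: 10+17+16+22+9 = 74
Depot - #101 - #103 - #104 - #102 - Depot: 10+17+28+22+13 = 90
Depot - #101 - #104 - #102 - #103 - Depot: 10+19+22+16+23 = 90
Depot - #101 - #104 - #103 - #102 - Depot: 10+19+28+16+13 = 86
Depot - #102 - #101 - #103 - #104 - Depot: 13+3+17+28+9 = 70
Depot - #102 - #101 - #104 - #103 - Depot: 13+3+19+28+23 = 86
Depot - #102 - #103 - #101 - #104 - Depot: 13+16+17+19+9 = 74
Depot - #102 - #104 - #101 - #103 - Depot: 13+22+19+17+23 = 94
Depot - #103 - #101 - #102 - #104 - Depot: 23+17+3+22+9 = 74
Depot - #103 - #102 - #101 - #104 - Depot: 23+16+3+19+9 = 70
The minimum is 66.
One optimal route: Depot → #101 → #102 → #103 → #104 → Depot (or its reverse).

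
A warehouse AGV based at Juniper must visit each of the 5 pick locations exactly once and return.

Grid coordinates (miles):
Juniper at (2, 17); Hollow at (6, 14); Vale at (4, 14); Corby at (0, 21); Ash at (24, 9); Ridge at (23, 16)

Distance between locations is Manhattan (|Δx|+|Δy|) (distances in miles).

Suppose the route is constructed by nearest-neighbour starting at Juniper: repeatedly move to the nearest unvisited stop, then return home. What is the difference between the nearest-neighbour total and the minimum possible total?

From Juniper: Vale=5, Corby=6, Hollow=7, Ridge=22, Ash=30 → choose Vale (5).
From Vale: Hollow=2, Corby=11, Ridge=21, Ash=25 → choose Hollow (2).
From Hollow: Corby=13, Ridge=19, Ash=23 → choose Corby (13).
From Corby: Ridge=28, Ash=36 → choose Ridge (28).
From Ridge: Ash=8 → choose Ash (8).
NN route Juniper → Vale → Hollow → Corby → Ridge → Ash → Juniper costs 86.
Optimal: Juniper → Vale → Hollow → Ash → Ridge → Corby → Juniper costs 72 (by enumerating all 60 distinct tours).
Excess = 86 − 72 = 14.

Excess over optimum: 14 miles.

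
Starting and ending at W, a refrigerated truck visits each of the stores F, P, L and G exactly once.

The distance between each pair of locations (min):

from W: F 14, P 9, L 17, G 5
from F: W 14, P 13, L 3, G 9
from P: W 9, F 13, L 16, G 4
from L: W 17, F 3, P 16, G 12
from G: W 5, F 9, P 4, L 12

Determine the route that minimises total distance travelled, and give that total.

Minimum total distance: 42 min.

There are 12 distinct closed tours to check (reversals are equivalent).
W - F - P - L - G - W: 14+13+16+12+5 = 60
W - F - P - G - L - W: 14+13+4+12+17 = 60
W - F - L - P - G - W: 14+3+16+4+5 = 42
W - F - L - G - P - W: 14+3+12+4+9 = 42
W - F - G - P - L - W: 14+9+4+16+17 = 60
W - F - G - L - P - W: 14+9+12+16+9 = 60
W - P - F - L - G - W: 9+13+3+12+5 = 42
W - P - F - G - L - W: 9+13+9+12+17 = 60
W - P - L - F - G - W: 9+16+3+9+5 = 42
W - P - G - F - L - W: 9+4+9+3+17 = 42
W - L - F - P - G - W: 17+3+13+4+5 = 42
W - L - P - F - G - W: 17+16+13+9+5 = 60
The minimum is 42.
One optimal route: W → F → L → P → G → W (or its reverse).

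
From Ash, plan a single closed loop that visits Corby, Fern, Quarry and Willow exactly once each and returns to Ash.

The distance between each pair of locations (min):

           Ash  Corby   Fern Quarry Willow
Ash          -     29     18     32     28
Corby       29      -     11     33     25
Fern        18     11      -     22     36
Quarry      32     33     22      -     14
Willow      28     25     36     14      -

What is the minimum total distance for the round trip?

Minimum total distance: 100 min.

With 4 stops there are 4!/2 = 12 distinct round trips (a route and its reverse cost the same).
Ash - Corby - Fern - Quarry - Willow - Ash: 29+11+22+14+28 = 104
Ash - Corby - Fern - Willow - Quarry - Ash: 29+11+36+14+32 = 122
Ash - Corby - Quarry - Fern - Willow - Ash: 29+33+22+36+28 = 148
Ash - Corby - Quarry - Willow - Fern - Ash: 29+33+14+36+18 = 130
Ash - Corby - Willow - Fern - Quarry - Ash: 29+25+36+22+32 = 144
Ash - Corby - Willow - Quarry - Fern - Ash: 29+25+14+22+18 = 108
Ash - Fern - Corby - Quarry - Willow - Ash: 18+11+33+14+28 = 104
Ash - Fern - Corby - Willow - Quarry - Ash: 18+11+25+14+32 = 100
Ash - Fern - Quarry - Corby - Willow - Ash: 18+22+33+25+28 = 126
Ash - Fern - Willow - Corby - Quarry - Ash: 18+36+25+33+32 = 144
Ash - Quarry - Corby - Fern - Willow - Ash: 32+33+11+36+28 = 140
Ash - Quarry - Fern - Corby - Willow - Ash: 32+22+11+25+28 = 118
The minimum is 100.
One optimal route: Ash → Fern → Corby → Willow → Quarry → Ash (or its reverse).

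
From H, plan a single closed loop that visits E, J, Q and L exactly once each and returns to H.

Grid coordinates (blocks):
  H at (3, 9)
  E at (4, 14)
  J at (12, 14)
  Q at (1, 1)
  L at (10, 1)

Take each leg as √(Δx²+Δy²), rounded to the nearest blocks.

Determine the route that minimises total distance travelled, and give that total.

There are 12 distinct closed tours to check (reversals are equivalent).
H - E - J - Q - L - H: 5+8+17+9+11 = 50
H - E - J - L - Q - H: 5+8+13+9+8 = 43
H - E - Q - J - L - H: 5+13+17+13+11 = 59
H - E - Q - L - J - H: 5+13+9+13+10 = 50
H - E - L - J - Q - H: 5+14+13+17+8 = 57
H - E - L - Q - J - H: 5+14+9+17+10 = 55
H - J - E - Q - L - H: 10+8+13+9+11 = 51
H - J - E - L - Q - H: 10+8+14+9+8 = 49
H - J - Q - E - L - H: 10+17+13+14+11 = 65
H - J - L - E - Q - H: 10+13+14+13+8 = 58
H - Q - E - J - L - H: 8+13+8+13+11 = 53
H - Q - J - E - L - H: 8+17+8+14+11 = 58
The minimum is 43.
One optimal route: H → E → J → L → Q → H (or its reverse).

43 blocks — the shortest possible round trip.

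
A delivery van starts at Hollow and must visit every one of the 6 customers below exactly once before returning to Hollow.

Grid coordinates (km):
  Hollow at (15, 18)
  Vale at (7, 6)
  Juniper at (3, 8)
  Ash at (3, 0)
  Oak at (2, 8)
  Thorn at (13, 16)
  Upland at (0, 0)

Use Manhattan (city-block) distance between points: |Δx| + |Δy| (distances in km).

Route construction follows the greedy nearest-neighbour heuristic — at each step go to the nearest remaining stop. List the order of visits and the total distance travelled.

Hollow → [Thorn:4 / Vale:20 / Juniper:22 / Oak:23 / Ash:30 / Upland:33] → Thorn (4)
Thorn → [Vale:16 / Juniper:18 / Oak:19 / Ash:26 / Upland:29] → Vale (16)
Vale → [Juniper:6 / Oak:7 / Ash:10 / Upland:13] → Juniper (6)
Juniper → [Oak:1 / Ash:8 / Upland:11] → Oak (1)
Oak → [Ash:9 / Upland:10] → Ash (9)
Ash → [Upland:3] → Upland (3)
Return Upland→Hollow: 33.
Total = 4 + 16 + 6 + 1 + 9 + 3 + 33 = 72.

72 km along Hollow → Thorn → Vale → Juniper → Oak → Ash → Upland → Hollow.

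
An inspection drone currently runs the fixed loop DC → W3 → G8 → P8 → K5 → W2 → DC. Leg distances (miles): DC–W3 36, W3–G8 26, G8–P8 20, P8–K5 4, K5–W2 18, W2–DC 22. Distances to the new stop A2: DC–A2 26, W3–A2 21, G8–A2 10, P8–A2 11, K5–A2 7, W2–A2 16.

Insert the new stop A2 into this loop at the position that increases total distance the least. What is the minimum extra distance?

Minimum extra distance: 1 miles, inserting A2 between G8 and P8.

Insertion cost between consecutive stops i–j is d(i,A2) + d(A2,j) − d(i,j):
  between DC and W3: 26 + 21 − 36 = 11
  between W3 and G8: 21 + 10 − 26 = 5
  between G8 and P8: 10 + 11 − 20 = 1
  between P8 and K5: 11 + 7 − 4 = 14
  between K5 and W2: 7 + 16 − 18 = 5
  between W2 and DC: 16 + 26 − 22 = 20
Cheapest insertion is between G8 and P8, adding 1.
New total = 126 + 1 = 127.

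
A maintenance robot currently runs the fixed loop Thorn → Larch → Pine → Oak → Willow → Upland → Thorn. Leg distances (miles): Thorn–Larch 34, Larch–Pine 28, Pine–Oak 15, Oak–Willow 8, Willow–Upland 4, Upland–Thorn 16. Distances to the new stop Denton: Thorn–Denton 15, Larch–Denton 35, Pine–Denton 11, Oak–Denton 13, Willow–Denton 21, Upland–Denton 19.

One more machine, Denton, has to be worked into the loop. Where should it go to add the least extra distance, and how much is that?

Adding 9 miles by placing Denton on the Pine–Oak leg.

Insertion cost between consecutive stops i–j is d(i,Denton) + d(Denton,j) − d(i,j):
  between Thorn and Larch: 15 + 35 − 34 = 16
  between Larch and Pine: 35 + 11 − 28 = 18
  between Pine and Oak: 11 + 13 − 15 = 9
  between Oak and Willow: 13 + 21 − 8 = 26
  between Willow and Upland: 21 + 19 − 4 = 36
  between Upland and Thorn: 19 + 15 − 16 = 18
Cheapest insertion is between Pine and Oak, adding 9.
New total = 105 + 9 = 114.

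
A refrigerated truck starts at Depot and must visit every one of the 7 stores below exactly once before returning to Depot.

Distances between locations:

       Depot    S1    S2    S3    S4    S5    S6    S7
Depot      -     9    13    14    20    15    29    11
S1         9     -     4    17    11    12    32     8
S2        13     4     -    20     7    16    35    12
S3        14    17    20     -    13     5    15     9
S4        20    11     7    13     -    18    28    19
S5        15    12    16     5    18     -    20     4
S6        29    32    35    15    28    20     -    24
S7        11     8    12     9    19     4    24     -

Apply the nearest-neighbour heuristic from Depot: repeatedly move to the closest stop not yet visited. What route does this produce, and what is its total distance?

Total distance 95 via the nearest-neighbour route Depot → S1 → S2 → S4 → S3 → S5 → S7 → S6 → Depot.

Depot → [S1:9 / S7:11 / S2:13 / S3:14 / S5:15 / S4:20 / S6:29] → S1 (9)
S1 → [S2:4 / S7:8 / S4:11 / S5:12 / S3:17 / S6:32] → S2 (4)
S2 → [S4:7 / S7:12 / S5:16 / S3:20 / S6:35] → S4 (7)
S4 → [S3:13 / S5:18 / S7:19 / S6:28] → S3 (13)
S3 → [S5:5 / S7:9 / S6:15] → S5 (5)
S5 → [S7:4 / S6:20] → S7 (4)
S7 → [S6:24] → S6 (24)
Return S6→Depot: 29.
Total = 9 + 4 + 7 + 13 + 5 + 4 + 24 + 29 = 95.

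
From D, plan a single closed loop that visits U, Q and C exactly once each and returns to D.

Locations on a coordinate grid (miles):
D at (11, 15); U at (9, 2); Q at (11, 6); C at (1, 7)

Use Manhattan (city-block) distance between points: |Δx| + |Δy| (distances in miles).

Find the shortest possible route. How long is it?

Shortest round trip = 46 miles.

D-U-Q-C-D: 15+6+11+18 = 50
D-U-C-Q-D: 15+13+11+9 = 48
D-Q-U-C-D: 9+6+13+18 = 46
The minimum is 46.
One optimal route: D → Q → U → C → D (or its reverse).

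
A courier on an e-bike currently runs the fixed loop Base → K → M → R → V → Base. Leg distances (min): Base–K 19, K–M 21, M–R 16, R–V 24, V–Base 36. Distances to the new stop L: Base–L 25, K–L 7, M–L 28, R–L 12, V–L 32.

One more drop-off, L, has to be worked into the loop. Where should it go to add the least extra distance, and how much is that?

Adding 13 min by placing L on the Base–K leg.

Insertion cost between consecutive stops i–j is d(i,L) + d(L,j) − d(i,j):
  between Base and K: 25 + 7 − 19 = 13
  between K and M: 7 + 28 − 21 = 14
  between M and R: 28 + 12 − 16 = 24
  between R and V: 12 + 32 − 24 = 20
  between V and Base: 32 + 25 − 36 = 21
Cheapest insertion is between Base and K, adding 13.
New total = 116 + 13 = 129.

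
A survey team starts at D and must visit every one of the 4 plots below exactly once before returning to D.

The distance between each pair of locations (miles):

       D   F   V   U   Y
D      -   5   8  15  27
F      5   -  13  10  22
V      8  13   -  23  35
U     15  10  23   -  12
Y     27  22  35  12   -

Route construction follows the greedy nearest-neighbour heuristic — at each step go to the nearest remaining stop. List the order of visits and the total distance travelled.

From D: distances to unvisited — F=5, V=8, U=15, Y=27. Nearest is F (5).
From F: distances to unvisited — U=10, V=13, Y=22. Nearest is U (10).
From U: distances to unvisited — Y=12, V=23. Nearest is Y (12).
From Y: distances to unvisited — V=35. Nearest is V (35).
Return V→D: 8.
Total = 5 + 10 + 12 + 35 + 8 = 70.

Nearest-neighbour total = 70 miles; route D → F → U → Y → V → D.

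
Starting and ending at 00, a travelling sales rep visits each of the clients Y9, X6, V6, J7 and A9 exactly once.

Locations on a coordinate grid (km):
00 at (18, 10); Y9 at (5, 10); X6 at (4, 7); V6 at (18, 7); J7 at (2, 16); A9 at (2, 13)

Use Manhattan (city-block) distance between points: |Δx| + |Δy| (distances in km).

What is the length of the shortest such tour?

With 5 stops there are 5!/2 = 60 distinct round trips (a route and its reverse cost the same).
00→Y9→X6→V6→J7→A9→00: 13+4+14+25+3+19 = 78
00→Y9→X6→V6→A9→J7→00: 13+4+14+22+3+22 = 78
00→Y9→X6→J7→V6→A9→00: 13+4+11+25+22+19 = 94
00→Y9→X6→J7→A9→V6→00: 13+4+11+3+22+3 = 56
00→Y9→X6→A9→V6→J7→00: 13+4+8+22+25+22 = 94
00→Y9→X6→A9→J7→V6→00: 13+4+8+3+25+3 = 56
00→Y9→V6→X6→J7→A9→00: 13+16+14+11+3+19 = 76
00→Y9→V6→X6→A9→J7→00: 13+16+14+8+3+22 = 76
00→Y9→V6→J7→X6→A9→00: 13+16+25+11+8+19 = 92
00→Y9→V6→J7→A9→X6→00: 13+16+25+3+8+17 = 82
00→Y9→V6→A9→X6→J7→00: 13+16+22+8+11+22 = 92
00→Y9→V6→A9→J7→X6→00: 13+16+22+3+11+17 = 82
00→Y9→J7→X6→V6→A9→00: 13+9+11+14+22+19 = 88
00→Y9→J7→X6→A9→V6→00: 13+9+11+8+22+3 = 66
… (46 more)
00→Y9→J7→A9→X6→V6→00: 13+9+3+8+14+3 = 50  ← best
The minimum is 50.
One optimal route: 00 → Y9 → J7 → A9 → X6 → V6 → 00 (or its reverse).

Shortest round trip = 50 km.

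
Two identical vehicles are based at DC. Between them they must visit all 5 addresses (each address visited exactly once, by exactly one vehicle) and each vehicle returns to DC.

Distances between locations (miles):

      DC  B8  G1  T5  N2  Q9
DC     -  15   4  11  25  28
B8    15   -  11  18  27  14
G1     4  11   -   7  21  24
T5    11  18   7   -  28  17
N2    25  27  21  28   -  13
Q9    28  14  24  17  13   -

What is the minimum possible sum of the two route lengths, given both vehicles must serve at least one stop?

Minimum combined distance: 89 miles.

Try each way of splitting the stops between the two vehicles (each non-empty) and, for each split, find the best tour for each vehicle:
  {B8} + {G1, T5, N2, Q9}: 30 + 66 = 96
  {G1} + {B8, T5, N2, Q9}: 8 + 81 = 89
  {B8, G1} + {T5, N2, Q9}: 30 + 66 = 96
  {T5} + {B8, G1, N2, Q9}: 22 + 67 = 89
  {B8, T5} + {G1, N2, Q9}: 44 + 66 = 110
  {G1, T5} + {B8, N2, Q9}: 22 + 67 = 89
  … (15 splits in total)
Best: vehicle 1 DC → G1 → DC = 8; vehicle 2 DC → B8 → Q9 → N2 → T5 → DC = 81; combined 89.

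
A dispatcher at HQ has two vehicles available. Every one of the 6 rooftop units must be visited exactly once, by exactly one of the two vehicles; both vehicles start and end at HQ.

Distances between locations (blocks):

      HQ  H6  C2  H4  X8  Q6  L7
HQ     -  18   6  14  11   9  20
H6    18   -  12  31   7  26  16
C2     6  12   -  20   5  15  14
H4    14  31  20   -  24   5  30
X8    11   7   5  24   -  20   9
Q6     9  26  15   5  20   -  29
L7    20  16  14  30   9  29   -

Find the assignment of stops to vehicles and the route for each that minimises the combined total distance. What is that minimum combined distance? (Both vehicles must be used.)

Try each way of splitting the stops between the two vehicles (each non-empty) and, for each split, find the best tour for each vehicle:
  {H6} + {C2, H4, X8, Q6, L7}: 36 + 64 = 100
  {C2} + {H6, H4, X8, Q6, L7}: 12 + 78 = 90
  {H6, C2} + {H4, X8, Q6, L7}: 36 + 64 = 100
  {H4} + {H6, C2, X8, Q6, L7}: 28 + 71 = 99
  {H6, H4} + {C2, X8, Q6, L7}: 63 + 58 = 121
  {C2, H4} + {H6, X8, Q6, L7}: 40 + 71 = 111
  … (31 splits in total)
  {H4, Q6} + {H6, C2, X8, L7}: 28 + 54 = 82  ← best
Best: vehicle 1 HQ → H4 → Q6 → HQ = 28; vehicle 2 HQ → H6 → X8 → L7 → C2 → HQ = 54; combined 82.

Minimum combined distance: 82 blocks.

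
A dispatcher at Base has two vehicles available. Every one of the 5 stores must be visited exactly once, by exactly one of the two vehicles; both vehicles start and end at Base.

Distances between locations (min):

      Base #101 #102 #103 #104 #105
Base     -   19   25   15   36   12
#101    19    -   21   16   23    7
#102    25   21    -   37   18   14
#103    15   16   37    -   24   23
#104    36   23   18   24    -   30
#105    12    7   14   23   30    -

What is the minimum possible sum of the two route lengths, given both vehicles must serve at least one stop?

There are 2^4 − 1 = 15 ways to divide the 5 stops into two non-empty groups. For each, the best each vehicle can do is its own shortest tour through its group:
  {#101} + {#102, #103, #104, #105}: 38 + 83 = 121
  {#102} + {#101, #103, #104, #105}: 50 + 81 = 131
  {#101, #102} + {#103, #104, #105}: 65 + 81 = 146
  {#103} + {#101, #102, #104, #105}: 30 + 85 = 115
  {#101, #103} + {#102, #104, #105}: 50 + 80 = 130
  {#102, #103} + {#101, #104, #105}: 77 + 78 = 155
  … (15 splits in total)
Best: vehicle 1 Base → #103 → Base = 30; vehicle 2 Base → #102 → #104 → #101 → #105 → Base = 85; combined 115.

115 min — the smallest possible combined total.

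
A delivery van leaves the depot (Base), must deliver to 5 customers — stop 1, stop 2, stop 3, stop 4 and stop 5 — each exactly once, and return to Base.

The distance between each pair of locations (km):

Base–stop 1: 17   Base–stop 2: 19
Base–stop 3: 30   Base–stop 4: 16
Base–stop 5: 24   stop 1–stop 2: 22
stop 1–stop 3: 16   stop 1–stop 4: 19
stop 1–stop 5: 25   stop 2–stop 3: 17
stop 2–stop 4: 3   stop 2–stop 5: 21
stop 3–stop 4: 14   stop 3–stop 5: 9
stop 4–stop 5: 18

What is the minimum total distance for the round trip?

Base → stop 1 → stop 2 → stop 3 → stop 4 → stop 5 → Base: 17+22+17+14+18+24 = 112
Base → stop 1 → stop 2 → stop 3 → stop 5 → stop 4 → Base: 17+22+17+9+18+16 = 99
Base → stop 1 → stop 2 → stop 4 → stop 3 → stop 5 → Base: 17+22+3+14+9+24 = 89
Base → stop 1 → stop 2 → stop 4 → stop 5 → stop 3 → Base: 17+22+3+18+9+30 = 99
Base → stop 1 → stop 2 → stop 5 → stop 3 → stop 4 → Base: 17+22+21+9+14+16 = 99
Base → stop 1 → stop 2 → stop 5 → stop 4 → stop 3 → Base: 17+22+21+18+14+30 = 122
Base → stop 1 → stop 3 → stop 2 → stop 4 → stop 5 → Base: 17+16+17+3+18+24 = 95
Base → stop 1 → stop 3 → stop 2 → stop 5 → stop 4 → Base: 17+16+17+21+18+16 = 105
Base → stop 1 → stop 3 → stop 4 → stop 2 → stop 5 → Base: 17+16+14+3+21+24 = 95
Base → stop 1 → stop 3 → stop 4 → stop 5 → stop 2 → Base: 17+16+14+18+21+19 = 105
Base → stop 1 → stop 3 → stop 5 → stop 2 → stop 4 → Base: 17+16+9+21+3+16 = 82
Base → stop 1 → stop 3 → stop 5 → stop 4 → stop 2 → Base: 17+16+9+18+3+19 = 82
Base → stop 1 → stop 4 → stop 2 → stop 3 → stop 5 → Base: 17+19+3+17+9+24 = 89
Base → stop 1 → stop 4 → stop 2 → stop 5 → stop 3 → Base: 17+19+3+21+9+30 = 99
… (46 more)
The minimum is 82.
One optimal route: Base → stop 1 → stop 3 → stop 5 → stop 2 → stop 4 → Base (or its reverse).

Shortest round trip = 82 km.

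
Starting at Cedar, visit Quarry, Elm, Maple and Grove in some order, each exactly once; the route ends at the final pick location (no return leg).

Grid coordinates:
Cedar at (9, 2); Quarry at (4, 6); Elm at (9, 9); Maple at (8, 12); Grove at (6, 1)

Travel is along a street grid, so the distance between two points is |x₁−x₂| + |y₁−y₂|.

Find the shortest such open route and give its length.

23 — the minimum one-way total.

There are 4! = 24 possible orderings.
Cedar→Quarry→Elm→Maple→Grove: 9+8+4+13 = 34
Cedar→Quarry→Elm→Grove→Maple: 9+8+11+13 = 41
Cedar→Quarry→Maple→Elm→Grove: 9+10+4+11 = 34
Cedar→Quarry→Maple→Grove→Elm: 9+10+13+11 = 43
Cedar→Quarry→Grove→Elm→Maple: 9+7+11+4 = 31
Cedar→Quarry→Grove→Maple→Elm: 9+7+13+4 = 33
Cedar→Elm→Quarry→Maple→Grove: 7+8+10+13 = 38
Cedar→Elm→Quarry→Grove→Maple: 7+8+7+13 = 35
Cedar→Elm→Maple→Quarry→Grove: 7+4+10+7 = 28
Cedar→Elm→Maple→Grove→Quarry: 7+4+13+7 = 31
Cedar→Elm→Grove→Quarry→Maple: 7+11+7+10 = 35
Cedar→Elm→Grove→Maple→Quarry: 7+11+13+10 = 41
Cedar→Maple→Quarry→Elm→Grove: 11+10+8+11 = 40
Cedar→Maple→Quarry→Grove→Elm: 11+10+7+11 = 39
… (10 more)
Cedar→Grove→Quarry→Elm→Maple: 4+7+8+4 = 23  ← best
The minimum is 23.
One shortest path: Cedar → Grove → Quarry → Elm → Maple.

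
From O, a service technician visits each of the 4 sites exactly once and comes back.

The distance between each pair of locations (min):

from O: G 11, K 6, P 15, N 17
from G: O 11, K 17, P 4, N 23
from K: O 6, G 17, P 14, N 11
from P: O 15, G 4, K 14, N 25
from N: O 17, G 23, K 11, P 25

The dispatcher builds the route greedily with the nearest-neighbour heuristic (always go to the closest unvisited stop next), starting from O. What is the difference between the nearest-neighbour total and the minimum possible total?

Excess over optimum: 2 min.

From O: K=6, G=11, P=15, N=17 → choose K (6).
From K: N=11, P=14, G=17 → choose N (11).
From N: G=23, P=25 → choose G (23).
From G: P=4 → choose P (4).
NN route O → K → N → G → P → O costs 59.
Optimal: O → G → P → K → N → O costs 57 (by enumerating all 12 distinct tours).
Excess = 59 − 57 = 2.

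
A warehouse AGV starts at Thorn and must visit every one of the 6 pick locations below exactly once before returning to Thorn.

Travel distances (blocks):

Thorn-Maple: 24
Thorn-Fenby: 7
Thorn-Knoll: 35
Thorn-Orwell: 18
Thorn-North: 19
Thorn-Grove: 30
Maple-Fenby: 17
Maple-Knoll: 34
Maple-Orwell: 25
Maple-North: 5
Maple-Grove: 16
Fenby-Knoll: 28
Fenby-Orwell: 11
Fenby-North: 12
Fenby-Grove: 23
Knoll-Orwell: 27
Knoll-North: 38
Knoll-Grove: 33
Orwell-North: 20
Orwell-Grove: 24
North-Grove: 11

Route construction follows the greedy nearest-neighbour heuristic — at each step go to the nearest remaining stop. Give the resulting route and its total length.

From Thorn: distances to unvisited — Fenby=7, Orwell=18, North=19, Maple=24, Grove=30, Knoll=35. Nearest is Fenby (7).
From Fenby: distances to unvisited — Orwell=11, North=12, Maple=17, Grove=23, Knoll=28. Nearest is Orwell (11).
From Orwell: distances to unvisited — North=20, Grove=24, Maple=25, Knoll=27. Nearest is North (20).
From North: distances to unvisited — Maple=5, Grove=11, Knoll=38. Nearest is Maple (5).
From Maple: distances to unvisited — Grove=16, Knoll=34. Nearest is Grove (16).
From Grove: distances to unvisited — Knoll=33. Nearest is Knoll (33).
Return Knoll→Thorn: 35.
Total = 7 + 11 + 20 + 5 + 16 + 33 + 35 = 127.

127 blocks along Thorn → Fenby → Orwell → North → Maple → Grove → Knoll → Thorn.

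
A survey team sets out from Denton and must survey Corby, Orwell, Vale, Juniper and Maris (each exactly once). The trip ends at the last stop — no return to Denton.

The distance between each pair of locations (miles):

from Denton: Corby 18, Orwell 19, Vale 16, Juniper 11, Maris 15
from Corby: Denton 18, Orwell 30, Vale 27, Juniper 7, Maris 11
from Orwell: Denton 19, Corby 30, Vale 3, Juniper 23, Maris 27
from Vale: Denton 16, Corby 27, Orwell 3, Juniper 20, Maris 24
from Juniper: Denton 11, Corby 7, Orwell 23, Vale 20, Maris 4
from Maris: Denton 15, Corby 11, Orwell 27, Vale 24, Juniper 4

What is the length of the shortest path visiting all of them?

There are 5! = 120 possible orderings.
Denton→Corby→Orwell→Vale→Juniper→Maris: 18+30+3+20+4 = 75
Denton→Corby→Orwell→Vale→Maris→Juniper: 18+30+3+24+4 = 79
Denton→Corby→Orwell→Juniper→Vale→Maris: 18+30+23+20+24 = 115
Denton→Corby→Orwell→Juniper→Maris→Vale: 18+30+23+4+24 = 99
Denton→Corby→Orwell→Maris→Vale→Juniper: 18+30+27+24+20 = 119
Denton→Corby→Orwell→Maris→Juniper→Vale: 18+30+27+4+20 = 99
Denton→Corby→Vale→Orwell→Juniper→Maris: 18+27+3+23+4 = 75
Denton→Corby→Vale→Orwell→Maris→Juniper: 18+27+3+27+4 = 79
Denton→Corby→Vale→Juniper→Orwell→Maris: 18+27+20+23+27 = 115
Denton→Corby→Vale→Juniper→Maris→Orwell: 18+27+20+4+27 = 96
Denton→Corby→Vale→Maris→Orwell→Juniper: 18+27+24+27+23 = 119
Denton→Corby→Vale→Maris→Juniper→Orwell: 18+27+24+4+23 = 96
Denton→Corby→Juniper→Orwell→Vale→Maris: 18+7+23+3+24 = 75
Denton→Corby→Juniper→Orwell→Maris→Vale: 18+7+23+27+24 = 99
… (106 more)
Denton→Corby→Juniper→Maris→Vale→Orwell: 18+7+4+24+3 = 56  ← best
The minimum is 56.
One shortest path: Denton → Corby → Juniper → Maris → Vale → Orwell.

Minimum one-way distance = 56 miles.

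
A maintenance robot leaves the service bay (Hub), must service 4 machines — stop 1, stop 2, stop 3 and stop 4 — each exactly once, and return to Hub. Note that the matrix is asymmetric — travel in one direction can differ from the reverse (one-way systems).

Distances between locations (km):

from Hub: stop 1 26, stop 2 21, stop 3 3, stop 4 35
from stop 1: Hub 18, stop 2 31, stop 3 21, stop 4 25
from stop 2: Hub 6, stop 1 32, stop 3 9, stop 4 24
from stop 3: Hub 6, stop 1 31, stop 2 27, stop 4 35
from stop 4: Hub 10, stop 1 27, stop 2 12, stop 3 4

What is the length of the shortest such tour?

Minimum total distance: 77 km.

Hub → stop 1 → stop 2 → stop 3 → stop 4 → Hub: 26+31+9+35+10 = 111
Hub → stop 1 → stop 2 → stop 4 → stop 3 → Hub: 26+31+24+4+6 = 91
Hub → stop 1 → stop 3 → stop 2 → stop 4 → Hub: 26+21+27+24+10 = 108
Hub → stop 1 → stop 3 → stop 4 → stop 2 → Hub: 26+21+35+12+6 = 100
Hub → stop 1 → stop 4 → stop 2 → stop 3 → Hub: 26+25+12+9+6 = 78
Hub → stop 1 → stop 4 → stop 3 → stop 2 → Hub: 26+25+4+27+6 = 88
Hub → stop 2 → stop 1 → stop 3 → stop 4 → Hub: 21+32+21+35+10 = 119
Hub → stop 2 → stop 1 → stop 4 → stop 3 → Hub: 21+32+25+4+6 = 88
Hub → stop 2 → stop 3 → stop 1 → stop 4 → Hub: 21+9+31+25+10 = 96
Hub → stop 2 → stop 3 → stop 4 → stop 1 → Hub: 21+9+35+27+18 = 110
Hub → stop 2 → stop 4 → stop 1 → stop 3 → Hub: 21+24+27+21+6 = 99
Hub → stop 2 → stop 4 → stop 3 → stop 1 → Hub: 21+24+4+31+18 = 98
Hub → stop 3 → stop 1 → stop 2 → stop 4 → Hub: 3+31+31+24+10 = 99
Hub → stop 3 → stop 1 → stop 4 → stop 2 → Hub: 3+31+25+12+6 = 77
… (10 more)
The minimum is 77.
One optimal route: Hub → stop 3 → stop 1 → stop 4 → stop 2 → Hub.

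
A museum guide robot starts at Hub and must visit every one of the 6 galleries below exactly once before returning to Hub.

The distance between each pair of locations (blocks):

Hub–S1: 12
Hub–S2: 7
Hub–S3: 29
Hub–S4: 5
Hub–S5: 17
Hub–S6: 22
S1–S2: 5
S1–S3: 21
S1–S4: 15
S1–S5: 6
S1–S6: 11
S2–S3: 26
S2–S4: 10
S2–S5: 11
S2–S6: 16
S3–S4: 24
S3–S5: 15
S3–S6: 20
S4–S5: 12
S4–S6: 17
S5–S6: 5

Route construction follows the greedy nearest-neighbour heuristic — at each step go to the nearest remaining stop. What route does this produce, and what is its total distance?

Hub → [S4:5 / S2:7 / S1:12 / S5:17 / S6:22 / S3:29] → S4 (5)
S4 → [S2:10 / S5:12 / S1:15 / S6:17 / S3:24] → S2 (10)
S2 → [S1:5 / S5:11 / S6:16 / S3:26] → S1 (5)
S1 → [S5:6 / S6:11 / S3:21] → S5 (6)
S5 → [S6:5 / S3:15] → S6 (5)
S6 → [S3:20] → S3 (20)
Return S3→Hub: 29.
Total = 5 + 10 + 5 + 6 + 5 + 20 + 29 = 80.

Nearest-neighbour total = 80 blocks; route Hub → S4 → S2 → S1 → S5 → S6 → S3 → Hub.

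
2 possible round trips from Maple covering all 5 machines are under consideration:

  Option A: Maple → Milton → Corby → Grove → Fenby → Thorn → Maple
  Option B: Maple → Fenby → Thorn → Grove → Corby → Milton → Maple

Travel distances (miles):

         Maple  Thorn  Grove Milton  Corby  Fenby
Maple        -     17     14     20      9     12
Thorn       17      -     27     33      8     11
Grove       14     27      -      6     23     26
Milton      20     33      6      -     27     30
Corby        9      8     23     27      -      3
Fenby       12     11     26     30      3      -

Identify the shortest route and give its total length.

Option A: 20 + 27 + 23 + 26 + 11 + 17 = 124
Option B: 12 + 11 + 27 + 23 + 27 + 20 = 120

Shortest is Option B, total 120 miles.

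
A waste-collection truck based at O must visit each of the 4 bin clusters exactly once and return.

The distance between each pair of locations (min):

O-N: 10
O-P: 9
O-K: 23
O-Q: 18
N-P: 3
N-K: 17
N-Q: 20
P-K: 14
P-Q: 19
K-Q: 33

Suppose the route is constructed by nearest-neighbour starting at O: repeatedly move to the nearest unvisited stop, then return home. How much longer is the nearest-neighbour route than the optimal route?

O: P=9, N=10, Q=18, K=23 ⇒ P
P: N=3, K=14, Q=19 ⇒ N
N: K=17, Q=20 ⇒ K
K: Q=33 ⇒ Q
NN route O → P → N → K → Q → O costs 80.
Optimal: O → N → P → K → Q → O costs 78 (by enumerating all 12 distinct tours).
Excess = 80 − 78 = 2.

Excess over optimum: 2 min.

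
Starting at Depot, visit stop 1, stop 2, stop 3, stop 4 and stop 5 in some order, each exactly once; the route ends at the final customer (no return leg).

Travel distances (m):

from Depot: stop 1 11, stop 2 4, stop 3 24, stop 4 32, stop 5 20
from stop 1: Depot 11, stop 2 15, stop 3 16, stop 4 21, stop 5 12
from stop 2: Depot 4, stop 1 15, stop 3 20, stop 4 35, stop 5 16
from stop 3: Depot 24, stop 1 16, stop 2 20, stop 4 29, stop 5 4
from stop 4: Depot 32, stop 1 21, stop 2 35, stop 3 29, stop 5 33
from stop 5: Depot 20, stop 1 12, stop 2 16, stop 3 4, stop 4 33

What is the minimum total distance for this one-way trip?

61 m — the minimum one-way total.

There are 5! = 120 possible orderings.
Depot - stop 1 - stop 2 - stop 3 - stop 4 - stop 5: 11+15+20+29+33 = 108
Depot - stop 1 - stop 2 - stop 3 - stop 5 - stop 4: 11+15+20+4+33 = 83
Depot - stop 1 - stop 2 - stop 4 - stop 3 - stop 5: 11+15+35+29+4 = 94
Depot - stop 1 - stop 2 - stop 4 - stop 5 - stop 3: 11+15+35+33+4 = 98
Depot - stop 1 - stop 2 - stop 5 - stop 3 - stop 4: 11+15+16+4+29 = 75
Depot - stop 1 - stop 2 - stop 5 - stop 4 - stop 3: 11+15+16+33+29 = 104
Depot - stop 1 - stop 3 - stop 2 - stop 4 - stop 5: 11+16+20+35+33 = 115
Depot - stop 1 - stop 3 - stop 2 - stop 5 - stop 4: 11+16+20+16+33 = 96
Depot - stop 1 - stop 3 - stop 4 - stop 2 - stop 5: 11+16+29+35+16 = 107
Depot - stop 1 - stop 3 - stop 4 - stop 5 - stop 2: 11+16+29+33+16 = 105
Depot - stop 1 - stop 3 - stop 5 - stop 2 - stop 4: 11+16+4+16+35 = 82
Depot - stop 1 - stop 3 - stop 5 - stop 4 - stop 2: 11+16+4+33+35 = 99
Depot - stop 1 - stop 4 - stop 2 - stop 3 - stop 5: 11+21+35+20+4 = 91
Depot - stop 1 - stop 4 - stop 2 - stop 5 - stop 3: 11+21+35+16+4 = 87
… (106 more)
Depot - stop 2 - stop 3 - stop 5 - stop 1 - stop 4: 4+20+4+12+21 = 61  ← best
The minimum is 61.
One shortest path: Depot → stop 2 → stop 3 → stop 5 → stop 1 → stop 4.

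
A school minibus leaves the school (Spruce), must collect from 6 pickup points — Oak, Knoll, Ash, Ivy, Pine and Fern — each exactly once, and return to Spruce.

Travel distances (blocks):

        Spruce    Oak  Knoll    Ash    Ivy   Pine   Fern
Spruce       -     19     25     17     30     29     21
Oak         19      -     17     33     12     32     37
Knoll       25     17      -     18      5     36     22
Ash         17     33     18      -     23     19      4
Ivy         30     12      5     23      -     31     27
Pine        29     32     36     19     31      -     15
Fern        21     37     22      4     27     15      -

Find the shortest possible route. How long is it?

Shortest round trip = 102 blocks.

There are 360 distinct closed tours to check (reversals are equivalent).
Spruce-Oak-Knoll-Ash-Ivy-Pine-Fern-Spruce: 19+17+18+23+31+15+21 = 144
Spruce-Oak-Knoll-Ash-Ivy-Fern-Pine-Spruce: 19+17+18+23+27+15+29 = 148
Spruce-Oak-Knoll-Ash-Pine-Ivy-Fern-Spruce: 19+17+18+19+31+27+21 = 152
Spruce-Oak-Knoll-Ash-Pine-Fern-Ivy-Spruce: 19+17+18+19+15+27+30 = 145
Spruce-Oak-Knoll-Ash-Fern-Ivy-Pine-Spruce: 19+17+18+4+27+31+29 = 145
Spruce-Oak-Knoll-Ash-Fern-Pine-Ivy-Spruce: 19+17+18+4+15+31+30 = 134
Spruce-Oak-Knoll-Ivy-Ash-Pine-Fern-Spruce: 19+17+5+23+19+15+21 = 119
Spruce-Oak-Knoll-Ivy-Ash-Fern-Pine-Spruce: 19+17+5+23+4+15+29 = 112
… (352 more)
Spruce-Oak-Ivy-Knoll-Ash-Fern-Pine-Spruce: 19+12+5+18+4+15+29 = 102  ← best
The minimum is 102.
One optimal route: Spruce → Oak → Ivy → Knoll → Ash → Fern → Pine → Spruce (or its reverse).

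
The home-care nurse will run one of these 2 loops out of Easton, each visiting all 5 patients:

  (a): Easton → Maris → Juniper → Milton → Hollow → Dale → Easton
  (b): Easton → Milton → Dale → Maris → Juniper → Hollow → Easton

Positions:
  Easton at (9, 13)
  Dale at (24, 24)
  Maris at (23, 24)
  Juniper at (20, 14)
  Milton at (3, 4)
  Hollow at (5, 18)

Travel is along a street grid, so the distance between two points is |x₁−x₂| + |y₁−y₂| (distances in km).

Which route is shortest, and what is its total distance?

Shortest is (b), total 98 km.

(a): 25 + 13 + 27 + 16 + 25 + 26 = 132
(b): 15 + 41 + 1 + 13 + 19 + 9 = 98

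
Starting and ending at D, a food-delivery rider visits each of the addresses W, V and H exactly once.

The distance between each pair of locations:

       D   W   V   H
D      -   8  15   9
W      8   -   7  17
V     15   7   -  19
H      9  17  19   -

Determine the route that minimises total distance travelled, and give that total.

Minimum total distance: 43.

There are 3 distinct closed tours to check (reversals are equivalent).
D-W-V-H-D: 8+7+19+9 = 43
D-W-H-V-D: 8+17+19+15 = 59
D-V-W-H-D: 15+7+17+9 = 48
The minimum is 43.
One optimal route: D → W → V → H → D (or its reverse).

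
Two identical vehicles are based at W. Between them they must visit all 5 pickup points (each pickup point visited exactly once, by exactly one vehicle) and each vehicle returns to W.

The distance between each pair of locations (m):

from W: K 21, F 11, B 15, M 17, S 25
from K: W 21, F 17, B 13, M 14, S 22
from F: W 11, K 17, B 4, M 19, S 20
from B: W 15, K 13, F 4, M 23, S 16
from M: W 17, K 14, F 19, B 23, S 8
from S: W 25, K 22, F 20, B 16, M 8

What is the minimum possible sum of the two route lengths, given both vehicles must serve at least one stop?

96 m — the smallest possible combined total.

Check every non-empty split of the stops between the two vehicles; for each half take its own optimal tour:
  {K} + {F, B, M, S}: 42 + 56 = 98
  {F} + {K, B, M, S}: 22 + 74 = 96
  {K, F} + {B, M, S}: 49 + 56 = 105
  {B} + {K, F, M, S}: 30 + 74 = 104
  {K, B} + {F, M, S}: 49 + 56 = 105
  {F, B} + {K, M, S}: 30 + 68 = 98
  … (15 splits in total)
Best: vehicle 1 W → F → W = 22; vehicle 2 W → K → M → S → B → W = 74; combined 96.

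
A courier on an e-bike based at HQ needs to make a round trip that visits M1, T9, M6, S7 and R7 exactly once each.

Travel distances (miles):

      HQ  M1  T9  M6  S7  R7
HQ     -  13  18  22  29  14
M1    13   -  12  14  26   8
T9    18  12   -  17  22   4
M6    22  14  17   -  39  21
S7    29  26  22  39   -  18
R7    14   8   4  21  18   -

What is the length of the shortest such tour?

With 5 stops there are 5!/2 = 60 distinct round trips (a route and its reverse cost the same).
HQ - M1 - T9 - M6 - S7 - R7 - HQ: 13+12+17+39+18+14 = 113
HQ - M1 - T9 - M6 - R7 - S7 - HQ: 13+12+17+21+18+29 = 110
HQ - M1 - T9 - S7 - M6 - R7 - HQ: 13+12+22+39+21+14 = 121
HQ - M1 - T9 - S7 - R7 - M6 - HQ: 13+12+22+18+21+22 = 108
HQ - M1 - T9 - R7 - M6 - S7 - HQ: 13+12+4+21+39+29 = 118
HQ - M1 - T9 - R7 - S7 - M6 - HQ: 13+12+4+18+39+22 = 108
HQ - M1 - M6 - T9 - S7 - R7 - HQ: 13+14+17+22+18+14 = 98
HQ - M1 - M6 - T9 - R7 - S7 - HQ: 13+14+17+4+18+29 = 95
HQ - M1 - M6 - S7 - T9 - R7 - HQ: 13+14+39+22+4+14 = 106
HQ - M1 - M6 - S7 - R7 - T9 - HQ: 13+14+39+18+4+18 = 106
HQ - M1 - M6 - R7 - T9 - S7 - HQ: 13+14+21+4+22+29 = 103
HQ - M1 - M6 - R7 - S7 - T9 - HQ: 13+14+21+18+22+18 = 106
HQ - M1 - S7 - T9 - M6 - R7 - HQ: 13+26+22+17+21+14 = 113
HQ - M1 - S7 - T9 - R7 - M6 - HQ: 13+26+22+4+21+22 = 108
… (46 more)
The minimum is 95.
One optimal route: HQ → M1 → M6 → T9 → R7 → S7 → HQ (or its reverse).

Shortest round trip = 95 miles.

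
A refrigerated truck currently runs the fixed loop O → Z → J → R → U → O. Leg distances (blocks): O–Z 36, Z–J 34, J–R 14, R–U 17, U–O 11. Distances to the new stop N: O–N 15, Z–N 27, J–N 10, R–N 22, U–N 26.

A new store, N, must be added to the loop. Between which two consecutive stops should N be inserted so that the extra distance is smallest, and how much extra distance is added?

Adding 3 blocks by placing N on the Z–J leg.

Insertion cost between consecutive stops i–j is d(i,N) + d(N,j) − d(i,j):
  between O and Z: 15 + 27 − 36 = 6
  between Z and J: 27 + 10 − 34 = 3
  between J and R: 10 + 22 − 14 = 18
  between R and U: 22 + 26 − 17 = 31
  between U and O: 26 + 15 − 11 = 30
Cheapest insertion is between Z and J, adding 3.
New total = 112 + 3 = 115.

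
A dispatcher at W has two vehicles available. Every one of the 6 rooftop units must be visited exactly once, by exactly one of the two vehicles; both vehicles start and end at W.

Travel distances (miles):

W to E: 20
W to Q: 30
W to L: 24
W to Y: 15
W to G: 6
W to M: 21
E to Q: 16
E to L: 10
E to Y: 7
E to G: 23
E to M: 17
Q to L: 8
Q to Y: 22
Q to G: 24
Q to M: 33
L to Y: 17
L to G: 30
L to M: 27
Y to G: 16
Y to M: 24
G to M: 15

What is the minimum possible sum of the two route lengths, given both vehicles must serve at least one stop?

105 miles — the smallest possible combined total.

There are 2^5 − 1 = 31 ways to divide the 6 stops into two non-empty groups. For each, the best each vehicle can do is its own shortest tour through its group:
  {E} + {Q, L, Y, G, M}: 40 + 93 = 133
  {Q} + {E, L, Y, G, M}: 60 + 80 = 140
  {E, Q} + {L, Y, G, M}: 66 + 80 = 146
  {L} + {E, Q, Y, G, M}: 48 + 91 = 139
  {E, L} + {Q, Y, G, M}: 54 + 91 = 145
  {Q, L} + {E, Y, G, M}: 62 + 60 = 122
  … (31 splits in total)
  {G} + {E, Q, L, Y, M}: 12 + 93 = 105  ← best
Best: vehicle 1 W → G → W = 12; vehicle 2 W → Y → Q → L → E → M → W = 93; combined 105.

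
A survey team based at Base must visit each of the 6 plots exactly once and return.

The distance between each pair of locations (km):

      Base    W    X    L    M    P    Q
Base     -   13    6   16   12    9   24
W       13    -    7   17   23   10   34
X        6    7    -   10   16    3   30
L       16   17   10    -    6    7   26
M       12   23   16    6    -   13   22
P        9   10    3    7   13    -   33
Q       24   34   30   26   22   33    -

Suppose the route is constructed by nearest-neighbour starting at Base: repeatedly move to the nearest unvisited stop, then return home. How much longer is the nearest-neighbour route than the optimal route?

From Base: X=6, P=9, M=12, W=13, L=16, Q=24 → choose X (6).
From X: P=3, W=7, L=10, M=16, Q=30 → choose P (3).
From P: L=7, W=10, M=13, Q=33 → choose L (7).
From L: M=6, W=17, Q=26 → choose M (6).
From M: Q=22, W=23 → choose Q (22).
From Q: W=34 → choose W (34).
NN route Base → X → P → L → M → Q → W → Base costs 91.
Optimal: Base → W → X → P → L → M → Q → Base costs 82 (by enumerating all 360 distinct tours).
Excess = 91 − 82 = 9.

9 km longer than the optimal tour.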